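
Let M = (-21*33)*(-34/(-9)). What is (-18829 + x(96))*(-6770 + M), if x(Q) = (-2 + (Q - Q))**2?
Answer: 176729100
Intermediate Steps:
x(Q) = 4 (x(Q) = (-2 + 0)**2 = (-2)**2 = 4)
M = -2618 (M = -(-23562)*(-1)/9 = -693*34/9 = -2618)
(-18829 + x(96))*(-6770 + M) = (-18829 + 4)*(-6770 - 2618) = -18825*(-9388) = 176729100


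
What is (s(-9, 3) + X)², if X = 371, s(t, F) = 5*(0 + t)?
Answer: 106276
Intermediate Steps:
s(t, F) = 5*t
(s(-9, 3) + X)² = (5*(-9) + 371)² = (-45 + 371)² = 326² = 106276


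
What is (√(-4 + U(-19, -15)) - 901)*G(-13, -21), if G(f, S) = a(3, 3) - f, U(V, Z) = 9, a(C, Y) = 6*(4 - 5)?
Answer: -6307 + 7*√5 ≈ -6291.3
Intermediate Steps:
a(C, Y) = -6 (a(C, Y) = 6*(-1) = -6)
G(f, S) = -6 - f
(√(-4 + U(-19, -15)) - 901)*G(-13, -21) = (√(-4 + 9) - 901)*(-6 - 1*(-13)) = (√5 - 901)*(-6 + 13) = (-901 + √5)*7 = -6307 + 7*√5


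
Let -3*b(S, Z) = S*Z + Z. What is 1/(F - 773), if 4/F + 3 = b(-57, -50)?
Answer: -2809/2171369 ≈ -0.0012937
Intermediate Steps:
b(S, Z) = -Z/3 - S*Z/3 (b(S, Z) = -(S*Z + Z)/3 = -(Z + S*Z)/3 = -Z/3 - S*Z/3)
F = -12/2809 (F = 4/(-3 - ⅓*(-50)*(1 - 57)) = 4/(-3 - ⅓*(-50)*(-56)) = 4/(-3 - 2800/3) = 4/(-2809/3) = 4*(-3/2809) = -12/2809 ≈ -0.0042720)
1/(F - 773) = 1/(-12/2809 - 773) = 1/(-2171369/2809) = -2809/2171369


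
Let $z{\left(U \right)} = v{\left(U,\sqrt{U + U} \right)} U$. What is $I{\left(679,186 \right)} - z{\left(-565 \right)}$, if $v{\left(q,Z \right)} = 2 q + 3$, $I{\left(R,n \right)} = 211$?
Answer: $-636544$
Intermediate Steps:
$v{\left(q,Z \right)} = 3 + 2 q$
$z{\left(U \right)} = U \left(3 + 2 U\right)$ ($z{\left(U \right)} = \left(3 + 2 U\right) U = U \left(3 + 2 U\right)$)
$I{\left(679,186 \right)} - z{\left(-565 \right)} = 211 - - 565 \left(3 + 2 \left(-565\right)\right) = 211 - - 565 \left(3 - 1130\right) = 211 - \left(-565\right) \left(-1127\right) = 211 - 636755 = -636544$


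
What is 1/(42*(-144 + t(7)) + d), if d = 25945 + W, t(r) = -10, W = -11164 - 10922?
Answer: -1/2609 ≈ -0.00038329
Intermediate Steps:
W = -22086
d = 3859 (d = 25945 - 22086 = 3859)
1/(42*(-144 + t(7)) + d) = 1/(42*(-144 - 10) + 3859) = 1/(42*(-154) + 3859) = 1/(-6468 + 3859) = 1/(-2609) = -1/2609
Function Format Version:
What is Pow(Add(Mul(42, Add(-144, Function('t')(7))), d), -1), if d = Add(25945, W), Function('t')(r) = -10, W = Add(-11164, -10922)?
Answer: Rational(-1, 2609) ≈ -0.00038329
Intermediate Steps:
W = -22086
d = 3859 (d = Add(25945, -22086) = 3859)
Pow(Add(Mul(42, Add(-144, Function('t')(7))), d), -1) = Pow(Add(Mul(42, Add(-144, -10)), 3859), -1) = Pow(Add(Mul(42, -154), 3859), -1) = Pow(Add(-6468, 3859), -1) = Pow(-2609, -1) = Rational(-1, 2609)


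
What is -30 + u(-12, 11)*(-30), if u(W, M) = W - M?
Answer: 660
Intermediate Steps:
-30 + u(-12, 11)*(-30) = -30 + (-12 - 1*11)*(-30) = -30 + (-12 - 11)*(-30) = -30 - 23*(-30) = -30 + 690 = 660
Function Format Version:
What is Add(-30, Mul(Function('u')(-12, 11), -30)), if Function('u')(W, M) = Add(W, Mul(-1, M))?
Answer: 660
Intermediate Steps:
Add(-30, Mul(Function('u')(-12, 11), -30)) = Add(-30, Mul(Add(-12, Mul(-1, 11)), -30)) = Add(-30, Mul(Add(-12, -11), -30)) = Add(-30, Mul(-23, -30)) = Add(-30, 690) = 660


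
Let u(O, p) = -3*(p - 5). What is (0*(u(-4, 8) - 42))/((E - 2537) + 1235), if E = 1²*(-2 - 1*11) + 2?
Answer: 0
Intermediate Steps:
u(O, p) = 15 - 3*p (u(O, p) = -3*(-5 + p) = 15 - 3*p)
E = -11 (E = 1*(-2 - 11) + 2 = 1*(-13) + 2 = -13 + 2 = -11)
(0*(u(-4, 8) - 42))/((E - 2537) + 1235) = (0*((15 - 3*8) - 42))/((-11 - 2537) + 1235) = (0*((15 - 24) - 42))/(-2548 + 1235) = (0*(-9 - 42))/(-1313) = (0*(-51))*(-1/1313) = 0*(-1/1313) = 0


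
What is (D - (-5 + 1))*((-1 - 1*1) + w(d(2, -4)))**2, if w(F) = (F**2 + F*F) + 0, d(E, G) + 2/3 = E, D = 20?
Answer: 1568/27 ≈ 58.074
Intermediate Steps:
d(E, G) = -2/3 + E
w(F) = 2*F**2 (w(F) = (F**2 + F**2) + 0 = 2*F**2 + 0 = 2*F**2)
(D - (-5 + 1))*((-1 - 1*1) + w(d(2, -4)))**2 = (20 - (-5 + 1))*((-1 - 1*1) + 2*(-2/3 + 2)**2)**2 = (20 - 1*(-4))*((-1 - 1) + 2*(4/3)**2)**2 = (20 + 4)*(-2 + 2*(16/9))**2 = 24*(-2 + 32/9)**2 = 24*(14/9)**2 = 24*(196/81) = 1568/27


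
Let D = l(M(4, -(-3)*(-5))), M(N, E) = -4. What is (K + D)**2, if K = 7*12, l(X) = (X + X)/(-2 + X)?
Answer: 65536/9 ≈ 7281.8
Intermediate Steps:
l(X) = 2*X/(-2 + X) (l(X) = (2*X)/(-2 + X) = 2*X/(-2 + X))
K = 84
D = 4/3 (D = 2*(-4)/(-2 - 4) = 2*(-4)/(-6) = 2*(-4)*(-1/6) = 4/3 ≈ 1.3333)
(K + D)**2 = (84 + 4/3)**2 = (256/3)**2 = 65536/9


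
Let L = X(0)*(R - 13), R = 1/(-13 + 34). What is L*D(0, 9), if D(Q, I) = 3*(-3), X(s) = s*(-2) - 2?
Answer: -1632/7 ≈ -233.14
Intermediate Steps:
X(s) = -2 - 2*s (X(s) = -2*s - 2 = -2 - 2*s)
D(Q, I) = -9
R = 1/21 ≈ 0.047619
L = 544/21 (L = (-2 - 2*0)*(1/21 - 13) = (-2 + 0)*(-272/21) = -2*(-272/21) = 544/21 ≈ 25.905)
L*D(0, 9) = (544/21)*(-9) = -1632/7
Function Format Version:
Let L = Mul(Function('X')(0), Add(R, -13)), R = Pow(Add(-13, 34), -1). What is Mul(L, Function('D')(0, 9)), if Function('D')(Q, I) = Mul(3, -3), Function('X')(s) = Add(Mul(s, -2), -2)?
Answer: Rational(-1632, 7) ≈ -233.14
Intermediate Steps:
Function('X')(s) = Add(-2, Mul(-2, s)) (Function('X')(s) = Add(Mul(-2, s), -2) = Add(-2, Mul(-2, s)))
Function('D')(Q, I) = -9
R = Rational(1, 21) (R = Pow(21, -1) = Rational(1, 21) ≈ 0.047619)
L = Rational(544, 21) (L = Mul(Add(-2, Mul(-2, 0)), Add(Rational(1, 21), -13)) = Mul(Add(-2, 0), Rational(-272, 21)) = Mul(-2, Rational(-272, 21)) = Rational(544, 21) ≈ 25.905)
Mul(L, Function('D')(0, 9)) = Mul(Rational(544, 21), -9) = Rational(-1632, 7)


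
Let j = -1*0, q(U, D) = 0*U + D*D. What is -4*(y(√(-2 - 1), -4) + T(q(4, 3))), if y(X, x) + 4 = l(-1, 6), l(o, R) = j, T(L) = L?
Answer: -20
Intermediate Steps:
q(U, D) = D² (q(U, D) = 0 + D² = D²)
j = 0
l(o, R) = 0
y(X, x) = -4 (y(X, x) = -4 + 0 = -4)
-4*(y(√(-2 - 1), -4) + T(q(4, 3))) = -4*(-4 + 3²) = -4*(-4 + 9) = -4*5 = -20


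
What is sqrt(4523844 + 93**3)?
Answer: sqrt(5328201) ≈ 2308.3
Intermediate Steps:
sqrt(4523844 + 93**3) = sqrt(4523844 + 804357) = sqrt(5328201)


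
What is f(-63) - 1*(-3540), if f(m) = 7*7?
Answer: 3589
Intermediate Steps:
f(m) = 49
f(-63) - 1*(-3540) = 49 - 1*(-3540) = 49 + 3540 = 3589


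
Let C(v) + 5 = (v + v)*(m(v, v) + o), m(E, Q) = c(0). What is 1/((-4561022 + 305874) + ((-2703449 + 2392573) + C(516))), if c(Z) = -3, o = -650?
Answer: -1/5239925 ≈ -1.9084e-7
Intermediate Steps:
m(E, Q) = -3
C(v) = -5 - 1306*v (C(v) = -5 + (v + v)*(-3 - 650) = -5 + (2*v)*(-653) = -5 - 1306*v)
1/((-4561022 + 305874) + ((-2703449 + 2392573) + C(516))) = 1/((-4561022 + 305874) + ((-2703449 + 2392573) + (-5 - 1306*516))) = 1/(-4255148 + (-310876 + (-5 - 673896))) = 1/(-4255148 + (-310876 - 673901)) = 1/(-4255148 - 984777) = 1/(-5239925) = -1/5239925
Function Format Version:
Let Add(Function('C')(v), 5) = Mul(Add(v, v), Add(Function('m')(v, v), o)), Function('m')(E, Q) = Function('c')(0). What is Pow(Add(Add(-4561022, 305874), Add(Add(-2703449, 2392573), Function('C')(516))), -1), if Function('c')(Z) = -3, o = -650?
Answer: Rational(-1, 5239925) ≈ -1.9084e-7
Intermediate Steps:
Function('m')(E, Q) = -3
Function('C')(v) = Add(-5, Mul(-1306, v)) (Function('C')(v) = Add(-5, Mul(Add(v, v), Add(-3, -650))) = Add(-5, Mul(Mul(2, v), -653)) = Add(-5, Mul(-1306, v)))
Pow(Add(Add(-4561022, 305874), Add(Add(-2703449, 2392573), Function('C')(516))), -1) = Pow(Add(Add(-4561022, 305874), Add(Add(-2703449, 2392573), Add(-5, Mul(-1306, 516)))), -1) = Pow(Add(-4255148, Add(-310876, Add(-5, -673896))), -1) = Pow(Add(-4255148, Add(-310876, -673901)), -1) = Pow(Add(-4255148, -984777), -1) = Pow(-5239925, -1) = Rational(-1, 5239925)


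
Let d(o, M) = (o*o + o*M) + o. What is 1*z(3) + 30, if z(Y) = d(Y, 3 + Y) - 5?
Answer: 55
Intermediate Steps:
d(o, M) = o + o² + M*o (d(o, M) = (o² + M*o) + o = o + o² + M*o)
z(Y) = -5 + Y*(4 + 2*Y) (z(Y) = Y*(1 + (3 + Y) + Y) - 5 = Y*(4 + 2*Y) - 5 = -5 + Y*(4 + 2*Y))
1*z(3) + 30 = 1*(-5 + 2*3*(2 + 3)) + 30 = 1*(-5 + 2*3*5) + 30 = 1*(-5 + 30) + 30 = 1*25 + 30 = 25 + 30 = 55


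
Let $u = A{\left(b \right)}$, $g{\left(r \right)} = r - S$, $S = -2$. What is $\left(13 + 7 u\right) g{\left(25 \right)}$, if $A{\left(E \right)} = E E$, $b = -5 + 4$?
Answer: $540$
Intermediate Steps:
$g{\left(r \right)} = 2 + r$ ($g{\left(r \right)} = r - -2 = r + 2 = 2 + r$)
$b = -1$
$A{\left(E \right)} = E^{2}$
$u = 1$ ($u = \left(-1\right)^{2} = 1$)
$\left(13 + 7 u\right) g{\left(25 \right)} = \left(13 + 7 \cdot 1\right) \left(2 + 25\right) = \left(13 + 7\right) 27 = 20 \cdot 27 = 540$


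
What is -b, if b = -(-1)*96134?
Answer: -96134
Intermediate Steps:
b = 96134 (b = -1*(-96134) = 96134)
-b = -1*96134 = -96134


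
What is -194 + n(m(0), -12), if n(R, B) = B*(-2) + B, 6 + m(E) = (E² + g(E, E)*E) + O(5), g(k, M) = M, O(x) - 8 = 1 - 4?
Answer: -182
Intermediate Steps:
O(x) = 5 (O(x) = 8 + (1 - 4) = 8 - 3 = 5)
m(E) = -1 + 2*E² (m(E) = -6 + ((E² + E*E) + 5) = -6 + ((E² + E²) + 5) = -6 + (2*E² + 5) = -6 + (5 + 2*E²) = -1 + 2*E²)
n(R, B) = -B (n(R, B) = -2*B + B = -B)
-194 + n(m(0), -12) = -194 - 1*(-12) = -194 + 12 = -182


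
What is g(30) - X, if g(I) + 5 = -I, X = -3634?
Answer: 3599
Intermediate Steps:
g(I) = -5 - I
g(30) - X = (-5 - 1*30) - 1*(-3634) = (-5 - 30) + 3634 = -35 + 3634 = 3599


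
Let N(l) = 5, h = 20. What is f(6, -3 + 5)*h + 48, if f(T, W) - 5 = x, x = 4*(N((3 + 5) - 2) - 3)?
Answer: 308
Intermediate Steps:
x = 8 (x = 4*(5 - 3) = 4*2 = 8)
f(T, W) = 13 (f(T, W) = 5 + 8 = 13)
f(6, -3 + 5)*h + 48 = 13*20 + 48 = 260 + 48 = 308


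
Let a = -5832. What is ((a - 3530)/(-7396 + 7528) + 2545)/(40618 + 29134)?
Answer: 163289/4603632 ≈ 0.035470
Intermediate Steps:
((a - 3530)/(-7396 + 7528) + 2545)/(40618 + 29134) = ((-5832 - 3530)/(-7396 + 7528) + 2545)/(40618 + 29134) = (-9362/132 + 2545)/69752 = (-9362*1/132 + 2545)*(1/69752) = (-4681/66 + 2545)*(1/69752) = (163289/66)*(1/69752) = 163289/4603632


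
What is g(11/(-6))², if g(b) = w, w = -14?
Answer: 196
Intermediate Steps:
g(b) = -14
g(11/(-6))² = (-14)² = 196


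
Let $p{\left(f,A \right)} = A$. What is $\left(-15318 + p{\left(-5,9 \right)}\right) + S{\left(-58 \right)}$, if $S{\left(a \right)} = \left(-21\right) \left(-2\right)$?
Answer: $-15267$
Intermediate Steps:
$S{\left(a \right)} = 42$
$\left(-15318 + p{\left(-5,9 \right)}\right) + S{\left(-58 \right)} = \left(-15318 + 9\right) + 42 = -15309 + 42 = -15267$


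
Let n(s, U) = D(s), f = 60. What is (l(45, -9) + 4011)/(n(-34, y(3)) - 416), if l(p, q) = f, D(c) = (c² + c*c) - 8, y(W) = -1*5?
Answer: 69/32 ≈ 2.1563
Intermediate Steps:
y(W) = -5
D(c) = -8 + 2*c² (D(c) = (c² + c²) - 8 = 2*c² - 8 = -8 + 2*c²)
n(s, U) = -8 + 2*s²
l(p, q) = 60
(l(45, -9) + 4011)/(n(-34, y(3)) - 416) = (60 + 4011)/((-8 + 2*(-34)²) - 416) = 4071/((-8 + 2*1156) - 416) = 4071/((-8 + 2312) - 416) = 4071/(2304 - 416) = 4071/1888 = 4071*(1/1888) = 69/32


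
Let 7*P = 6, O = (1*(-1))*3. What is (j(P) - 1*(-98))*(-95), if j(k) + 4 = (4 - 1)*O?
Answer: -8075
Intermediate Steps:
O = -3 (O = -1*3 = -3)
P = 6/7 (P = (1/7)*6 = 6/7 ≈ 0.85714)
j(k) = -13 (j(k) = -4 + (4 - 1)*(-3) = -4 + 3*(-3) = -4 - 9 = -13)
(j(P) - 1*(-98))*(-95) = (-13 - 1*(-98))*(-95) = (-13 + 98)*(-95) = 85*(-95) = -8075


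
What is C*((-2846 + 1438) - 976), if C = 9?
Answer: -21456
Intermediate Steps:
C*((-2846 + 1438) - 976) = 9*((-2846 + 1438) - 976) = 9*(-1408 - 976) = 9*(-2384) = -21456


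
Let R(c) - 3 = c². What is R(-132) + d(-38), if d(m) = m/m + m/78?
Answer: 679673/39 ≈ 17428.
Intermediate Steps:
d(m) = 1 + m/78 (d(m) = 1 + m*(1/78) = 1 + m/78)
R(c) = 3 + c²
R(-132) + d(-38) = (3 + (-132)²) + (1 + (1/78)*(-38)) = (3 + 17424) + (1 - 19/39) = 17427 + 20/39 = 679673/39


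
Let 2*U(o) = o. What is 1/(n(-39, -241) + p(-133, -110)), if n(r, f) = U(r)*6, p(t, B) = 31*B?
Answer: -1/3527 ≈ -0.00028353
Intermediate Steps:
U(o) = o/2
n(r, f) = 3*r (n(r, f) = (r/2)*6 = 3*r)
1/(n(-39, -241) + p(-133, -110)) = 1/(3*(-39) + 31*(-110)) = 1/(-117 - 3410) = 1/(-3527) = -1/3527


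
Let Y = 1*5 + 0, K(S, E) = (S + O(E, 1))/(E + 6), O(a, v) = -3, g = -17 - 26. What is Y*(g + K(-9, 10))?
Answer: -875/4 ≈ -218.75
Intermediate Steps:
g = -43
K(S, E) = (-3 + S)/(6 + E) (K(S, E) = (S - 3)/(E + 6) = (-3 + S)/(6 + E))
Y = 5 (Y = 5 + 0 = 5)
Y*(g + K(-9, 10)) = 5*(-43 + (-3 - 9)/(6 + 10)) = 5*(-43 - 12/16) = 5*(-43 + (1/16)*(-12)) = 5*(-43 - ¾) = 5*(-175/4) = -875/4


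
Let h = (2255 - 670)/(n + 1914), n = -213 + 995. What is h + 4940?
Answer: 13319825/2696 ≈ 4940.6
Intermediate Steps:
n = 782
h = 1585/2696 (h = (2255 - 670)/(782 + 1914) = 1585/2696 ≈ 0.58791)
h + 4940 = 1585/2696 + 4940 = 13319825/2696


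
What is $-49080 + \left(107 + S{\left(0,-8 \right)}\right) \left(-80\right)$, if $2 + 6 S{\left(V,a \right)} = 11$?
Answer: $-57760$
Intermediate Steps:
$S{\left(V,a \right)} = \frac{3}{2}$ ($S{\left(V,a \right)} = - \frac{1}{3} + \frac{1}{6} \cdot 11 = - \frac{1}{3} + \frac{11}{6} = \frac{3}{2}$)
$-49080 + \left(107 + S{\left(0,-8 \right)}\right) \left(-80\right) = -49080 + \left(107 + \frac{3}{2}\right) \left(-80\right) = -49080 + \frac{217}{2} \left(-80\right) = -49080 - 8680 = -57760$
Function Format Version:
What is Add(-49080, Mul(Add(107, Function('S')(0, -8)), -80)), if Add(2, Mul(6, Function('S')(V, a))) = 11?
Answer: -57760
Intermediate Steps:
Function('S')(V, a) = Rational(3, 2) (Function('S')(V, a) = Add(Rational(-1, 3), Mul(Rational(1, 6), 11)) = Add(Rational(-1, 3), Rational(11, 6)) = Rational(3, 2))
Add(-49080, Mul(Add(107, Function('S')(0, -8)), -80)) = Add(-49080, Mul(Add(107, Rational(3, 2)), -80)) = Add(-49080, Mul(Rational(217, 2), -80)) = Add(-49080, -8680) = -57760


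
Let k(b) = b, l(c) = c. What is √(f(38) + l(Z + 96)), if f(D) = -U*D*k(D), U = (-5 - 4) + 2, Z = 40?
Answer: 2*√2561 ≈ 101.21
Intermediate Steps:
U = -7 (U = -9 + 2 = -7)
f(D) = 7*D² (f(D) = -(-7*D)*D = -(-7)*D² = 7*D²)
√(f(38) + l(Z + 96)) = √(7*38² + (40 + 96)) = √(7*1444 + 136) = √(10108 + 136) = √10244 = 2*√2561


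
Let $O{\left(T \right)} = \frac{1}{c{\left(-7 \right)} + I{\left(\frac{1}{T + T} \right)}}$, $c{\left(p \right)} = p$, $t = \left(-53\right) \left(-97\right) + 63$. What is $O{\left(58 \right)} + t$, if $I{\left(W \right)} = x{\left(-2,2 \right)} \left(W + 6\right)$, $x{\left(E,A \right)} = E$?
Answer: $\frac{5739954}{1103} \approx 5203.9$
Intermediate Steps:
$t = 5204$ ($t = 5141 + 63 = 5204$)
$I{\left(W \right)} = -12 - 2 W$ ($I{\left(W \right)} = - 2 \left(W + 6\right) = - 2 \left(6 + W\right) = -12 - 2 W$)
$O{\left(T \right)} = \frac{1}{-19 - \frac{1}{T}}$ ($O{\left(T \right)} = \frac{1}{-7 - \left(12 + \frac{2}{T + T}\right)} = \frac{1}{-7 - \left(12 + \frac{2}{2 T}\right)} = \frac{1}{-7 - \left(12 + 2 \frac{1}{2 T}\right)} = \frac{1}{-7 - \left(12 + \frac{1}{T}\right)} = \frac{1}{-19 - \frac{1}{T}}$)
$O{\left(58 \right)} + t = \frac{58}{-1 - 1102} + 5204 = \frac{58}{-1103} + 5204 = 58 \left(- \frac{1}{1103}\right) + 5204 = - \frac{58}{1103} + 5204 = \frac{5739954}{1103}$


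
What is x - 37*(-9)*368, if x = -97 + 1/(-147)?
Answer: 17999708/147 ≈ 1.2245e+5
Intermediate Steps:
x = -14260/147 (x = -97 - 1/147 = -14260/147 ≈ -97.007)
x - 37*(-9)*368 = -14260/147 - 37*(-9)*368 = -14260/147 + 333*368 = -14260/147 + 122544 = 17999708/147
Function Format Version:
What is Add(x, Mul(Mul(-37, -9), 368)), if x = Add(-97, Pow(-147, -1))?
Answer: Rational(17999708, 147) ≈ 1.2245e+5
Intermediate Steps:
x = Rational(-14260, 147) (x = Add(-97, Rational(-1, 147)) = Rational(-14260, 147) ≈ -97.007)
Add(x, Mul(Mul(-37, -9), 368)) = Add(Rational(-14260, 147), Mul(Mul(-37, -9), 368)) = Add(Rational(-14260, 147), Mul(333, 368)) = Add(Rational(-14260, 147), 122544) = Rational(17999708, 147)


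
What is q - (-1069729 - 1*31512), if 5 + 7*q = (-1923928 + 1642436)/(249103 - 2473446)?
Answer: 17146753127418/15570401 ≈ 1.1012e+6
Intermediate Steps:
q = -10840223/15570401 (q = -5/7 + ((-1923928 + 1642436)/(249103 - 2473446))/7 = -5/7 + (-281492/(-2224343))/7 = -5/7 + (-281492*(-1/2224343))/7 = -5/7 + (⅐)*(281492/2224343) = -5/7 + 281492/15570401 = -10840223/15570401 ≈ -0.69621)
q - (-1069729 - 1*31512) = -10840223/15570401 - (-1069729 - 1*31512) = -10840223/15570401 - (-1069729 - 31512) = -10840223/15570401 - 1*(-1101241) = -10840223/15570401 + 1101241 = 17146753127418/15570401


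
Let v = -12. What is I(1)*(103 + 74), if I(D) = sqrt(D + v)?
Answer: 177*I*sqrt(11) ≈ 587.04*I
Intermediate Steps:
I(D) = sqrt(-12 + D) (I(D) = sqrt(D - 12) = sqrt(-12 + D))
I(1)*(103 + 74) = sqrt(-12 + 1)*(103 + 74) = sqrt(-11)*177 = (I*sqrt(11))*177 = 177*I*sqrt(11)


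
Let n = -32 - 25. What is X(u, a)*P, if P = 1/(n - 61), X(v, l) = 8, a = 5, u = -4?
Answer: -4/59 ≈ -0.067797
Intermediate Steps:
n = -57
P = -1/118 (P = 1/(-57 - 61) = 1/(-118) = -1/118 ≈ -0.0084746)
X(u, a)*P = 8*(-1/118) = -4/59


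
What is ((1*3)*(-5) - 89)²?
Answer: 10816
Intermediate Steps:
((1*3)*(-5) - 89)² = (3*(-5) - 89)² = (-15 - 89)² = (-104)² = 10816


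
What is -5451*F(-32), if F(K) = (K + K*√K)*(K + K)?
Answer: -11163648 - 44654592*I*√2 ≈ -1.1164e+7 - 6.3151e+7*I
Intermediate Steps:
F(K) = 2*K*(K + K^(3/2)) (F(K) = (K + K^(3/2))*(2*K) = 2*K*(K + K^(3/2)))
-5451*F(-32) = -5451*(2*(-32)² + 2*(-32)^(5/2)) = -5451*(2*1024 + 2*(4096*I*√2)) = -5451*(2048 + 8192*I*√2) = -11163648 - 44654592*I*√2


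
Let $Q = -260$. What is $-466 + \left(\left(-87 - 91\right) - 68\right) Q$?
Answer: $63494$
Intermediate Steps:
$-466 + \left(\left(-87 - 91\right) - 68\right) Q = -466 + \left(\left(-87 - 91\right) - 68\right) \left(-260\right) = -466 + \left(-178 - 68\right) \left(-260\right) = -466 - -63960 = -466 + 63960 = 63494$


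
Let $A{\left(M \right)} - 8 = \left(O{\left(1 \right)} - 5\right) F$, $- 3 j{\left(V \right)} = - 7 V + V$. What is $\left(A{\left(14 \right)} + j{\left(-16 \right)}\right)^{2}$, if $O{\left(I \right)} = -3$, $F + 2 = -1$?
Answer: $0$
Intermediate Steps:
$F = -3$ ($F = -2 - 1 = -3$)
$j{\left(V \right)} = 2 V$ ($j{\left(V \right)} = - \frac{- 7 V + V}{3} = - \frac{\left(-6\right) V}{3} = 2 V$)
$A{\left(M \right)} = 32$ ($A{\left(M \right)} = 8 + \left(-3 - 5\right) \left(-3\right) = 8 - -24 = 8 + 24 = 32$)
$\left(A{\left(14 \right)} + j{\left(-16 \right)}\right)^{2} = \left(32 + 2 \left(-16\right)\right)^{2} = \left(32 - 32\right)^{2} = 0^{2} = 0$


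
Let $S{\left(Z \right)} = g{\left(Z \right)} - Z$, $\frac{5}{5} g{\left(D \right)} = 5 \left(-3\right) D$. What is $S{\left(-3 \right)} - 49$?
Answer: $-1$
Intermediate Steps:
$g{\left(D \right)} = - 15 D$ ($g{\left(D \right)} = 5 \left(-3\right) D = - 15 D$)
$S{\left(Z \right)} = - 16 Z$ ($S{\left(Z \right)} = - 15 Z - Z = - 16 Z$)
$S{\left(-3 \right)} - 49 = \left(-16\right) \left(-3\right) - 49 = 48 - 49 = -1$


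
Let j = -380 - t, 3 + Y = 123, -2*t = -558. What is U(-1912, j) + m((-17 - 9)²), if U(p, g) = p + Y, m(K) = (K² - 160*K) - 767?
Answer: 346257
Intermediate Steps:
t = 279 (t = -½*(-558) = 279)
Y = 120 (Y = -3 + 123 = 120)
j = -659 (j = -380 - 1*279 = -380 - 279 = -659)
m(K) = -767 + K² - 160*K
U(p, g) = 120 + p (U(p, g) = p + 120 = 120 + p)
U(-1912, j) + m((-17 - 9)²) = (120 - 1912) + (-767 + ((-17 - 9)²)² - 160*(-17 - 9)²) = -1792 + (-767 + ((-26)²)² - 160*(-26)²) = -1792 + (-767 + 676² - 160*676) = -1792 + (-767 + 456976 - 108160) = -1792 + 348049 = 346257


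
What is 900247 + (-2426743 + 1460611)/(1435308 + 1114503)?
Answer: 765152912395/849937 ≈ 9.0025e+5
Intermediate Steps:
900247 + (-2426743 + 1460611)/(1435308 + 1114503) = 900247 - 966132/2549811 = 900247 - 966132*1/2549811 = 900247 - 322044/849937 = 765152912395/849937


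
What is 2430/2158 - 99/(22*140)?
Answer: 330489/302120 ≈ 1.0939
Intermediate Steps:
2430/2158 - 99/(22*140) = 2430*(1/2158) - 99/3080 = 1215/1079 - 99*1/3080 = 1215/1079 - 9/280 = 330489/302120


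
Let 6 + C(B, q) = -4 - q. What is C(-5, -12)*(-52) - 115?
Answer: -219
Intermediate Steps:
C(B, q) = -10 - q (C(B, q) = -6 + (-4 - q) = -10 - q)
C(-5, -12)*(-52) - 115 = (-10 - 1*(-12))*(-52) - 115 = (-10 + 12)*(-52) - 115 = 2*(-52) - 115 = -104 - 115 = -219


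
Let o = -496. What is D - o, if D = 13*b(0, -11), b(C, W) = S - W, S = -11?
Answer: 496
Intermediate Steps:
b(C, W) = -11 - W
D = 0 (D = 13*(-11 - 1*(-11)) = 13*(-11 + 11) = 13*0 = 0)
D - o = 0 - 1*(-496) = 0 + 496 = 496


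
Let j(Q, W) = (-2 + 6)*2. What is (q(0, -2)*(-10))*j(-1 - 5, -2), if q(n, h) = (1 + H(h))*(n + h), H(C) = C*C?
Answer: 800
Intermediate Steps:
H(C) = C**2
q(n, h) = (1 + h**2)*(h + n) (q(n, h) = (1 + h**2)*(n + h) = (1 + h**2)*(h + n))
j(Q, W) = 8 (j(Q, W) = 4*2 = 8)
(q(0, -2)*(-10))*j(-1 - 5, -2) = ((-2 + 0 + (-2)**3 + 0*(-2)**2)*(-10))*8 = ((-2 + 0 - 8 + 0*4)*(-10))*8 = ((-2 + 0 - 8 + 0)*(-10))*8 = -10*(-10)*8 = 100*8 = 800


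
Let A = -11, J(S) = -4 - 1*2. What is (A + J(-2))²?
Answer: 289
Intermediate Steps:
J(S) = -6 (J(S) = -4 - 2 = -6)
(A + J(-2))² = (-11 - 6)² = (-17)² = 289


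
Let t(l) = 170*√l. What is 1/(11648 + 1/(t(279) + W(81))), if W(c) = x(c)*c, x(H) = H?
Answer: 407489223969/4746434557213441 + 510*√31/4746434557213441 ≈ 8.5852e-5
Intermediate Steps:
W(c) = c² (W(c) = c*c = c²)
1/(11648 + 1/(t(279) + W(81))) = 1/(11648 + 1/(170*√279 + 81²)) = 1/(11648 + 1/(170*(3*√31) + 6561)) = 1/(11648 + 1/(510*√31 + 6561)) = 1/(11648 + 1/(6561 + 510*√31))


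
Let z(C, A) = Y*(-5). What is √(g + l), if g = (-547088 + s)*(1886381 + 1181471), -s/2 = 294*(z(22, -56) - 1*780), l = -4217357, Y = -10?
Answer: I*√361544439853 ≈ 6.0129e+5*I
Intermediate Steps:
z(C, A) = 50 (z(C, A) = -10*(-5) = 50)
s = 429240 (s = -588*(50 - 1*780) = -588*(50 - 780) = -588*(-730) = -2*(-214620) = 429240)
g = -361540222496 (g = (-547088 + 429240)*(1886381 + 1181471) = -117848*3067852 = -361540222496)
√(g + l) = √(-361540222496 - 4217357) = √(-361544439853) = I*√361544439853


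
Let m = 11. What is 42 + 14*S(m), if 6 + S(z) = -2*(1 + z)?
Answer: -378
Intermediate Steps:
S(z) = -8 - 2*z (S(z) = -6 - 2*(1 + z) = -6 + (-2 - 2*z) = -8 - 2*z)
42 + 14*S(m) = 42 + 14*(-8 - 2*11) = 42 + 14*(-8 - 22) = 42 + 14*(-30) = 42 - 420 = -378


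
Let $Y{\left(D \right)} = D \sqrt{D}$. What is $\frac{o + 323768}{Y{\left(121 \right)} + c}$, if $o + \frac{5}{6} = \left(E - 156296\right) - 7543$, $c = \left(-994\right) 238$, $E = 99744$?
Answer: $- \frac{1558033}{1411446} \approx -1.1039$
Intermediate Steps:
$Y{\left(D \right)} = D^{\frac{3}{2}}$
$c = -236572$
$o = - \frac{384575}{6}$ ($o = - \frac{5}{6} + \left(\left(99744 - 156296\right) - 7543\right) = - \frac{5}{6} - 64095 = - \frac{384575}{6} \approx -64096.0$)
$\frac{o + 323768}{Y{\left(121 \right)} + c} = \frac{- \frac{384575}{6} + 323768}{121^{\frac{3}{2}} - 236572} = \frac{1558033}{6 \left(1331 - 236572\right)} = \frac{1558033}{6 \left(-235241\right)} = \frac{1558033}{6} \left(- \frac{1}{235241}\right) = - \frac{1558033}{1411446}$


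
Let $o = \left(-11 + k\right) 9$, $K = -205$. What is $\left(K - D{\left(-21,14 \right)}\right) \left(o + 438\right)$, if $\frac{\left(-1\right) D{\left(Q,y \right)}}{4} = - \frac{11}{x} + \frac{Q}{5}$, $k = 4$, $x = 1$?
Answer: $-99675$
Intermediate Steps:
$D{\left(Q,y \right)} = 44 - \frac{4 Q}{5}$ ($D{\left(Q,y \right)} = - 4 \left(- \frac{11}{1} + \frac{Q}{5}\right) = - 4 \left(\left(-11\right) 1 + Q \frac{1}{5}\right) = - 4 \left(-11 + \frac{Q}{5}\right) = 44 - \frac{4 Q}{5}$)
$o = -63$ ($o = \left(-11 + 4\right) 9 = \left(-7\right) 9 = -63$)
$\left(K - D{\left(-21,14 \right)}\right) \left(o + 438\right) = \left(-205 - \left(44 - - \frac{84}{5}\right)\right) \left(-63 + 438\right) = \left(-205 - \left(44 + \frac{84}{5}\right)\right) 375 = \left(-205 - \frac{304}{5}\right) 375 = \left(- \frac{1329}{5}\right) 375 = -99675$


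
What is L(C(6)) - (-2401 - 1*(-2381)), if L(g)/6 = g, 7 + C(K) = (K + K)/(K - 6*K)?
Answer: -122/5 ≈ -24.400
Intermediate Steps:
C(K) = -37/5 (C(K) = -7 + (K + K)/(K - 6*K) = -7 + (2*K)/((-5*K)) = -7 + (2*K)*(-1/(5*K)) = -7 - 2/5 = -37/5)
L(g) = 6*g
L(C(6)) - (-2401 - 1*(-2381)) = 6*(-37/5) - (-2401 - 1*(-2381)) = -222/5 - (-2401 + 2381) = -222/5 - 1*(-20) = -222/5 + 20 = -122/5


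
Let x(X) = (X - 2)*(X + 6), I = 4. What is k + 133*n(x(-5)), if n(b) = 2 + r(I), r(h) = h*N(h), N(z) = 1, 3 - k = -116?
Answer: 917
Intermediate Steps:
k = 119 (k = 3 - 1*(-116) = 3 + 116 = 119)
x(X) = (-2 + X)*(6 + X)
r(h) = h (r(h) = h*1 = h)
n(b) = 6 (n(b) = 2 + 4 = 6)
k + 133*n(x(-5)) = 119 + 133*6 = 119 + 798 = 917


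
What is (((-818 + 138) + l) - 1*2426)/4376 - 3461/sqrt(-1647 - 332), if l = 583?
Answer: -2523/4376 + 3461*I*sqrt(1979)/1979 ≈ -0.57655 + 77.8*I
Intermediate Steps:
(((-818 + 138) + l) - 1*2426)/4376 - 3461/sqrt(-1647 - 332) = (((-818 + 138) + 583) - 1*2426)/4376 - 3461/sqrt(-1647 - 332) = ((-680 + 583) - 2426)*(1/4376) - 3461*(-I*sqrt(1979)/1979) = (-97 - 2426)*(1/4376) - 3461*(-I*sqrt(1979)/1979) = -2523*1/4376 - (-3461)*I*sqrt(1979)/1979 = -2523/4376 + 3461*I*sqrt(1979)/1979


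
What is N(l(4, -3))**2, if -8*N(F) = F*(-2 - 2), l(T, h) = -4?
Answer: 4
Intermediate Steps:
N(F) = F/2 (N(F) = -F*(-2 - 2)/8 = -F*(-4)/8 = -(-1)*F/2 = F/2)
N(l(4, -3))**2 = ((1/2)*(-4))**2 = (-2)**2 = 4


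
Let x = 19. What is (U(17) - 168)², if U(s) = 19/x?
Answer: 27889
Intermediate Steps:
U(s) = 1 (U(s) = 19/19 = 19*(1/19) = 1)
(U(17) - 168)² = (1 - 168)² = (-167)² = 27889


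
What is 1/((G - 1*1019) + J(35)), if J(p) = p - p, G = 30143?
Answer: 1/29124 ≈ 3.4336e-5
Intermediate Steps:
J(p) = 0
1/((G - 1*1019) + J(35)) = 1/((30143 - 1*1019) + 0) = 1/((30143 - 1019) + 0) = 1/(29124 + 0) = 1/29124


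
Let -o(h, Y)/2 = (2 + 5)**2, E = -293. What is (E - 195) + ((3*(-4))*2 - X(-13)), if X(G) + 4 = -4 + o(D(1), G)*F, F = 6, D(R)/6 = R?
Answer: 84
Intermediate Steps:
D(R) = 6*R
o(h, Y) = -98 (o(h, Y) = -2*(2 + 5)**2 = -2*7**2 = -2*49 = -98)
X(G) = -596 (X(G) = -4 + (-4 - 98*6) = -4 + (-4 - 588) = -4 - 592 = -596)
(E - 195) + ((3*(-4))*2 - X(-13)) = (-293 - 195) + ((3*(-4))*2 - 1*(-596)) = -488 + (-12*2 + 596) = -488 + (-24 + 596) = -488 + 572 = 84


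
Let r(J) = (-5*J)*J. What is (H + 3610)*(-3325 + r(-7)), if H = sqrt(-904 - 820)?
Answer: -12887700 - 7140*I*sqrt(431) ≈ -1.2888e+7 - 1.4823e+5*I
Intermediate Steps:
r(J) = -5*J**2
H = 2*I*sqrt(431) (H = sqrt(-1724) = 2*I*sqrt(431) ≈ 41.521*I)
(H + 3610)*(-3325 + r(-7)) = (2*I*sqrt(431) + 3610)*(-3325 - 5*(-7)**2) = (3610 + 2*I*sqrt(431))*(-3325 - 5*49) = (3610 + 2*I*sqrt(431))*(-3325 - 245) = (3610 + 2*I*sqrt(431))*(-3570) = -12887700 - 7140*I*sqrt(431)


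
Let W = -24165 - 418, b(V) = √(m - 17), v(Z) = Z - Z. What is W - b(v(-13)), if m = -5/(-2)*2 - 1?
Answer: -24583 - I*√13 ≈ -24583.0 - 3.6056*I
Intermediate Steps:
m = 4 (m = -5*(-½)*2 - 1 = (5/2)*2 - 1 = 5 - 1 = 4)
v(Z) = 0
b(V) = I*√13 (b(V) = √(4 - 17) = √(-13) = I*√13)
W = -24583
W - b(v(-13)) = -24583 - I*√13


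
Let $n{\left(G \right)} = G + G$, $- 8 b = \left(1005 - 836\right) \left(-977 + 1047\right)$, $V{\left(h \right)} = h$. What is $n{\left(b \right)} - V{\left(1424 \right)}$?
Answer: $- \frac{8763}{2} \approx -4381.5$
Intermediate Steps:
$b = - \frac{5915}{4}$ ($b = - \frac{\left(1005 - 836\right) \left(-977 + 1047\right)}{8} = - \frac{169 \cdot 70}{8} = \left(- \frac{1}{8}\right) 11830 = - \frac{5915}{4} \approx -1478.8$)
$n{\left(G \right)} = 2 G$
$n{\left(b \right)} - V{\left(1424 \right)} = 2 \left(- \frac{5915}{4}\right) - 1424 = - \frac{5915}{2} - 1424 = - \frac{8763}{2}$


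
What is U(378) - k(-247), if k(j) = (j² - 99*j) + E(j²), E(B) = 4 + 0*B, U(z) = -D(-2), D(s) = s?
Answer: -85464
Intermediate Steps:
U(z) = 2 (U(z) = -1*(-2) = 2)
E(B) = 4 (E(B) = 4 + 0 = 4)
k(j) = 4 + j² - 99*j (k(j) = (j² - 99*j) + 4 = 4 + j² - 99*j)
U(378) - k(-247) = 2 - (4 + (-247)² - 99*(-247)) = 2 - (4 + 61009 + 24453) = 2 - 1*85466 = 2 - 85466 = -85464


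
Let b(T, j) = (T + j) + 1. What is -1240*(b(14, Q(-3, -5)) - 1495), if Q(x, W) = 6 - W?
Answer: 1821560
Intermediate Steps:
b(T, j) = 1 + T + j
-1240*(b(14, Q(-3, -5)) - 1495) = -1240*((1 + 14 + (6 - 1*(-5))) - 1495) = -1240*((1 + 14 + (6 + 5)) - 1495) = -1240*((1 + 14 + 11) - 1495) = -1240*(26 - 1495) = -1240*(-1469) = 1821560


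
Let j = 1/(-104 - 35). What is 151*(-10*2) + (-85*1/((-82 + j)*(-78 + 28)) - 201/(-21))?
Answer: -2402127811/797930 ≈ -3010.4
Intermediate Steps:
j = -1/139 (j = 1/(-139) = -1/139 ≈ -0.0071942)
151*(-10*2) + (-85*1/((-82 + j)*(-78 + 28)) - 201/(-21)) = 151*(-10*2) + (-85*1/((-82 - 1/139)*(-78 + 28)) - 201/(-21)) = 151*(-20) + (-85/((-11399/139*(-50))) - 201*(-1/21)) = -3020 + (-85/569950/139 + 67/7) = -3020 + (-85*139/569950 + 67/7) = -3020 + (-2363/113990 + 67/7) = -3020 + 7620789/797930 = -2402127811/797930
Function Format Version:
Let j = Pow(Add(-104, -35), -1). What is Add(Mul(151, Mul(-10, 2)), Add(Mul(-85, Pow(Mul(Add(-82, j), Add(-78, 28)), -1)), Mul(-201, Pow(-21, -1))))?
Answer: Rational(-2402127811, 797930) ≈ -3010.4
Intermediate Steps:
j = Rational(-1, 139) (j = Pow(-139, -1) = Rational(-1, 139) ≈ -0.0071942)
Add(Mul(151, Mul(-10, 2)), Add(Mul(-85, Pow(Mul(Add(-82, j), Add(-78, 28)), -1)), Mul(-201, Pow(-21, -1)))) = Add(Mul(151, Mul(-10, 2)), Add(Mul(-85, Pow(Mul(Add(-82, Rational(-1, 139)), Add(-78, 28)), -1)), Mul(-201, Pow(-21, -1)))) = Add(Mul(151, -20), Add(Mul(-85, Pow(Mul(Rational(-11399, 139), -50), -1)), Mul(-201, Rational(-1, 21)))) = Add(-3020, Add(Mul(-85, Pow(Rational(569950, 139), -1)), Rational(67, 7))) = Add(-3020, Add(Mul(-85, Rational(139, 569950)), Rational(67, 7))) = Add(-3020, Add(Rational(-2363, 113990), Rational(67, 7))) = Add(-3020, Rational(7620789, 797930)) = Rational(-2402127811, 797930)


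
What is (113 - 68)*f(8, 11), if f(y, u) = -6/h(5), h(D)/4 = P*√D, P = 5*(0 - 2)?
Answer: 27*√5/20 ≈ 3.0187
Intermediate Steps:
P = -10 (P = 5*(-2) = -10)
h(D) = -40*√D (h(D) = 4*(-10*√D) = -40*√D)
f(y, u) = 3*√5/100 (f(y, u) = -6*(-√5/200) = -(-3)*√5/100 = 3*√5/100)
(113 - 68)*f(8, 11) = (113 - 68)*(3*√5/100) = 45*(3*√5/100) = 27*√5/20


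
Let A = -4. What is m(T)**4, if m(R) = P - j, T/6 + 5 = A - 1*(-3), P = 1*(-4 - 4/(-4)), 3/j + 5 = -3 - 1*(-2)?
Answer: 625/16 ≈ 39.063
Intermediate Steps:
j = -1/2 (j = 3/(-5 + (-3 - 1*(-2))) = 3/(-5 + (-3 + 2)) = 3/(-5 - 1) = 3/(-6) = 3*(-1/6) = -1/2 ≈ -0.50000)
P = -3 (P = 1*(-4 - 4*(-1/4)) = 1*(-4 + 1) = 1*(-3) = -3)
T = -36 (T = -30 + 6*(-4 - 1*(-3)) = -30 + 6*(-4 + 3) = -30 + 6*(-1) = -30 - 6 = -36)
m(R) = -5/2 (m(R) = -3 - 1*(-1/2) = -3 + 1/2 = -5/2)
m(T)**4 = (-5/2)**4 = 625/16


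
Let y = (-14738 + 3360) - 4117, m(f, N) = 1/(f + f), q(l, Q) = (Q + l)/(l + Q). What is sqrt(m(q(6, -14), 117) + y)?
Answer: I*sqrt(61978)/2 ≈ 124.48*I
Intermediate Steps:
q(l, Q) = 1 (q(l, Q) = (Q + l)/(Q + l) = 1)
m(f, N) = 1/(2*f)
y = -15495 (y = -11378 - 4117 = -15495)
sqrt(m(q(6, -14), 117) + y) = sqrt((1/2)/1 - 15495) = sqrt((1/2)*1 - 15495) = sqrt(1/2 - 15495) = sqrt(-30989/2) = I*sqrt(61978)/2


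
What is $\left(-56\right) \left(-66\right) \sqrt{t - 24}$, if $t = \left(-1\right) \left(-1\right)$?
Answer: $3696 i \sqrt{23} \approx 17725.0 i$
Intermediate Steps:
$t = 1$
$\left(-56\right) \left(-66\right) \sqrt{t - 24} = \left(-56\right) \left(-66\right) \sqrt{1 - 24} = 3696 \sqrt{-23} = 3696 i \sqrt{23}$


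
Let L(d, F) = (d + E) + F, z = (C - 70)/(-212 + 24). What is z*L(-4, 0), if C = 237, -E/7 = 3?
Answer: 4175/188 ≈ 22.207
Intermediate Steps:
E = -21 (E = -7*3 = -21)
z = -167/188 (z = (237 - 70)/(-212 + 24) = 167/(-188) = 167*(-1/188) = -167/188 ≈ -0.88830)
L(d, F) = -21 + F + d (L(d, F) = (d - 21) + F = (-21 + d) + F = -21 + F + d)
z*L(-4, 0) = -167*(-21 + 0 - 4)/188 = -167/188*(-25) = 4175/188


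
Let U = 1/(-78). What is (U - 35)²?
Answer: 7458361/6084 ≈ 1225.9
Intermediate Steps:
U = -1/78 ≈ -0.012821
(U - 35)² = (-1/78 - 35)² = (-2731/78)² = 7458361/6084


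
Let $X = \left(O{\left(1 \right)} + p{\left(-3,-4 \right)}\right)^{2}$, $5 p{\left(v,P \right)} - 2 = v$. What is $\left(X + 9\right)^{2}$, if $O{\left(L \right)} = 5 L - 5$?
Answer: $\frac{51076}{625} \approx 81.722$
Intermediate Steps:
$O{\left(L \right)} = -5 + 5 L$
$p{\left(v,P \right)} = \frac{2}{5} + \frac{v}{5}$
$X = \frac{1}{25}$ ($X = \left(\left(-5 + 5 \cdot 1\right) + \left(\frac{2}{5} + \frac{1}{5} \left(-3\right)\right)\right)^{2} = \left(\left(-5 + 5\right) + \left(\frac{2}{5} - \frac{3}{5}\right)\right)^{2} = \left(0 - \frac{1}{5}\right)^{2} = \left(- \frac{1}{5}\right)^{2} = \frac{1}{25} \approx 0.04$)
$\left(X + 9\right)^{2} = \left(\frac{1}{25} + 9\right)^{2} = \left(\frac{226}{25}\right)^{2} = \frac{51076}{625}$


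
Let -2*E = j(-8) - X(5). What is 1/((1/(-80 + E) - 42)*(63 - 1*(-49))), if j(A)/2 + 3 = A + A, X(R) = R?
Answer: -117/550592 ≈ -0.00021250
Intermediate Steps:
j(A) = -6 + 4*A (j(A) = -6 + 2*(A + A) = -6 + 2*(2*A) = -6 + 4*A)
E = 43/2 (E = -((-6 + 4*(-8)) - 1*5)/2 = -((-6 - 32) - 5)/2 = -(-38 - 5)/2 = -½*(-43) = 43/2 ≈ 21.500)
1/((1/(-80 + E) - 42)*(63 - 1*(-49))) = 1/((1/(-80 + 43/2) - 42)*(63 - 1*(-49))) = 1/((1/(-117/2) - 42)*(63 + 49)) = 1/((-2/117 - 42)*112) = 1/(-4916/117*112) = 1/(-550592/117) = -117/550592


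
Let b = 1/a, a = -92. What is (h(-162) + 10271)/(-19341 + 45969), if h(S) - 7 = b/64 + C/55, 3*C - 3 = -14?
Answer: 129678151/335969280 ≈ 0.38598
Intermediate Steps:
C = -11/3 (C = 1 + (⅓)*(-14) = 1 - 14/3 = -11/3 ≈ -3.6667)
b = -1/92 (b = 1/(-92) = -1/92 ≈ -0.010870)
h(S) = 612337/88320 (h(S) = 7 + (-1/92/64 - 11/3/55) = 7 + (-1/92*1/64 - 11/3*1/55) = 7 + (-1/5888 - 1/15) = 7 - 5903/88320 = 612337/88320)
(h(-162) + 10271)/(-19341 + 45969) = (612337/88320 + 10271)/(-19341 + 45969) = (907747057/88320)/26628 = (907747057/88320)*(1/26628) = 129678151/335969280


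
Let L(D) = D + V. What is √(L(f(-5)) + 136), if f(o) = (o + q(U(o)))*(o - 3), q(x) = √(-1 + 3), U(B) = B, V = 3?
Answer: √(179 - 8*√2) ≈ 12.949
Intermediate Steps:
q(x) = √2
f(o) = (-3 + o)*(o + √2) (f(o) = (o + √2)*(o - 3) = (o + √2)*(-3 + o) = (-3 + o)*(o + √2))
L(D) = 3 + D (L(D) = D + 3 = 3 + D)
√(L(f(-5)) + 136) = √((3 + ((-5)² - 3*(-5) - 3*√2 - 5*√2)) + 136) = √((3 + (25 + 15 - 3*√2 - 5*√2)) + 136) = √((3 + (40 - 8*√2)) + 136) = √((43 - 8*√2) + 136) = √(179 - 8*√2)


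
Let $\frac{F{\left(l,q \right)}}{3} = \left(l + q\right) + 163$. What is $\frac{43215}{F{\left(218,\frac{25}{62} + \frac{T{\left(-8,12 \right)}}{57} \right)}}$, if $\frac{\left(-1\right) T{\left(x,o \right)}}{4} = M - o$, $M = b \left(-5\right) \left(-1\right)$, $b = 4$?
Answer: $\frac{10181454}{269179} \approx 37.824$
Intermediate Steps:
$M = 20$ ($M = 4 \left(-5\right) \left(-1\right) = \left(-20\right) \left(-1\right) = 20$)
$T{\left(x,o \right)} = -80 + 4 o$ ($T{\left(x,o \right)} = - 4 \left(20 - o\right) = -80 + 4 o$)
$F{\left(l,q \right)} = 489 + 3 l + 3 q$ ($F{\left(l,q \right)} = 3 \left(\left(l + q\right) + 163\right) = 3 \left(163 + l + q\right) = 489 + 3 l + 3 q$)
$\frac{43215}{F{\left(218,\frac{25}{62} + \frac{T{\left(-8,12 \right)}}{57} \right)}} = \frac{43215}{489 + 3 \cdot 218 + 3 \left(\frac{25}{62} + \frac{-80 + 4 \cdot 12}{57}\right)} = \frac{43215}{489 + 654 + 3 \left(25 \cdot \frac{1}{62} + \left(-80 + 48\right) \frac{1}{57}\right)} = \frac{43215}{489 + 654 + 3 \left(\frac{25}{62} - \frac{32}{57}\right)} = \frac{43215}{489 + 654 + 3 \left(- \frac{559}{3534}\right)} = \frac{43215}{489 + 654 - \frac{559}{1178}} = \frac{43215}{\frac{1345895}{1178}} = 43215 \cdot \frac{1178}{1345895} = \frac{10181454}{269179}$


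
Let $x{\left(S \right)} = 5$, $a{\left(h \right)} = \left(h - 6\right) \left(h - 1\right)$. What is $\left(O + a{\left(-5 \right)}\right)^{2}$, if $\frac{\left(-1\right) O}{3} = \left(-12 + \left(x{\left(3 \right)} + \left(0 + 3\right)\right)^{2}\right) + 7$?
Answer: $12321$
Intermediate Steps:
$a{\left(h \right)} = \left(-1 + h\right) \left(-6 + h\right)$ ($a{\left(h \right)} = \left(-6 + h\right) \left(-1 + h\right) = \left(-1 + h\right) \left(-6 + h\right)$)
$O = -177$ ($O = - 3 \left(\left(-12 + \left(5 + \left(0 + 3\right)\right)^{2}\right) + 7\right) = - 3 \left(\left(-12 + \left(5 + 3\right)^{2}\right) + 7\right) = - 3 \left(\left(-12 + 8^{2}\right) + 7\right) = - 3 \left(\left(-12 + 64\right) + 7\right) = - 3 \left(52 + 7\right) = \left(-3\right) 59 = -177$)
$\left(O + a{\left(-5 \right)}\right)^{2} = \left(-177 + \left(6 + \left(-5\right)^{2} - -35\right)\right)^{2} = \left(-177 + \left(6 + 25 + 35\right)\right)^{2} = \left(-177 + 66\right)^{2} = \left(-111\right)^{2} = 12321$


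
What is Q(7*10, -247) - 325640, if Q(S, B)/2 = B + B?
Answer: -326628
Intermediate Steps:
Q(S, B) = 4*B (Q(S, B) = 2*(B + B) = 2*(2*B) = 4*B)
Q(7*10, -247) - 325640 = 4*(-247) - 325640 = -988 - 325640 = -326628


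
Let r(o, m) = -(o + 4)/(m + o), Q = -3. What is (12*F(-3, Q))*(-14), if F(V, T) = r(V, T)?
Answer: -28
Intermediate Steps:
r(o, m) = -(4 + o)/(m + o)
F(V, T) = (-4 - V)/(T + V)
(12*F(-3, Q))*(-14) = (12*((-4 - 1*(-3))/(-3 - 3)))*(-14) = (12*((-4 + 3)/(-6)))*(-14) = (12*(-1/6*(-1)))*(-14) = (12*(1/6))*(-14) = 2*(-14) = -28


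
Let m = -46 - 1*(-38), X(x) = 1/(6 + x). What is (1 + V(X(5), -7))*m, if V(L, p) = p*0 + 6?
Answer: -56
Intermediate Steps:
m = -8 (m = -46 + 38 = -8)
V(L, p) = 6 (V(L, p) = 0 + 6 = 6)
(1 + V(X(5), -7))*m = (1 + 6)*(-8) = 7*(-8) = -56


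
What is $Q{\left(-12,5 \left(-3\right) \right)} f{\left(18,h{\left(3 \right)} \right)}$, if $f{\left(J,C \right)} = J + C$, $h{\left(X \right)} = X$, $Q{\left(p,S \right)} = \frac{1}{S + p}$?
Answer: $- \frac{7}{9} \approx -0.77778$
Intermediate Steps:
$f{\left(J,C \right)} = C + J$
$Q{\left(-12,5 \left(-3\right) \right)} f{\left(18,h{\left(3 \right)} \right)} = \frac{3 + 18}{5 \left(-3\right) - 12} = \frac{1}{-15 - 12} \cdot 21 = \frac{1}{-27} \cdot 21 = \left(- \frac{1}{27}\right) 21 = - \frac{7}{9}$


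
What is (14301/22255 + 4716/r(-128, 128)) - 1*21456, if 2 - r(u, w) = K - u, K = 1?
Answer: -60746054913/2826385 ≈ -21493.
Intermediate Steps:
r(u, w) = 1 + u (r(u, w) = 2 - (1 - u) = 2 + (-1 + u) = 1 + u)
(14301/22255 + 4716/r(-128, 128)) - 1*21456 = (14301/22255 + 4716/(1 - 128)) - 1*21456 = (14301*(1/22255) + 4716/(-127)) - 21456 = (14301/22255 + 4716*(-1/127)) - 21456 = (14301/22255 - 4716/127) - 21456 = -103138353/2826385 - 21456 = -60746054913/2826385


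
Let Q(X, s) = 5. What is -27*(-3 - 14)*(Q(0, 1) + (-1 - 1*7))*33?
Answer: -45441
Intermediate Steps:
-27*(-3 - 14)*(Q(0, 1) + (-1 - 1*7))*33 = -27*(-3 - 14)*(5 + (-1 - 1*7))*33 = -(-459)*(5 + (-1 - 7))*33 = -(-459)*(5 - 8)*33 = -(-459)*(-3)*33 = -27*51*33 = -1377*33 = -45441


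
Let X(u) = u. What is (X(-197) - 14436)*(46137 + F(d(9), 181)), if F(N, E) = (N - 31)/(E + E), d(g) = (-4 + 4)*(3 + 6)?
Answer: -244393971379/362 ≈ -6.7512e+8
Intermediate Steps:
d(g) = 0 (d(g) = 0*9 = 0)
F(N, E) = (-31 + N)/(2*E) (F(N, E) = (-31 + N)/((2*E)) = (-31 + N)*(1/(2*E)) = (-31 + N)/(2*E))
(X(-197) - 14436)*(46137 + F(d(9), 181)) = (-197 - 14436)*(46137 + (½)*(-31 + 0)/181) = -14633*(46137 + (½)*(1/181)*(-31)) = -14633*(46137 - 31/362) = -14633*16701563/362 = -244393971379/362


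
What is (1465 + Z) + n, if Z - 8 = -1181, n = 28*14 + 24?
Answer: 708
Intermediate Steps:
n = 416 (n = 392 + 24 = 416)
Z = -1173 (Z = 8 - 1181 = -1173)
(1465 + Z) + n = (1465 - 1173) + 416 = 292 + 416 = 708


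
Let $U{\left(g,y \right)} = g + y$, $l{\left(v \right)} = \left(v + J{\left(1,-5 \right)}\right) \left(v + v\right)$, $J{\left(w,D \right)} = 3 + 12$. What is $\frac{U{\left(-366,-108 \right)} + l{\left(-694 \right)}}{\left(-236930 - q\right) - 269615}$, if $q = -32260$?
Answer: $- \frac{941978}{474285} \approx -1.9861$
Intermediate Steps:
$J{\left(w,D \right)} = 15$
$l{\left(v \right)} = 2 v \left(15 + v\right)$ ($l{\left(v \right)} = \left(v + 15\right) \left(v + v\right) = \left(15 + v\right) 2 v = 2 v \left(15 + v\right)$)
$\frac{U{\left(-366,-108 \right)} + l{\left(-694 \right)}}{\left(-236930 - q\right) - 269615} = \frac{\left(-366 - 108\right) + 2 \left(-694\right) \left(15 - 694\right)}{\left(-236930 - -32260\right) - 269615} = \frac{-474 + 2 \left(-694\right) \left(-679\right)}{\left(-236930 + 32260\right) - 269615} = \frac{-474 + 942452}{-204670 - 269615} = \frac{941978}{-474285} = 941978 \left(- \frac{1}{474285}\right) = - \frac{941978}{474285}$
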